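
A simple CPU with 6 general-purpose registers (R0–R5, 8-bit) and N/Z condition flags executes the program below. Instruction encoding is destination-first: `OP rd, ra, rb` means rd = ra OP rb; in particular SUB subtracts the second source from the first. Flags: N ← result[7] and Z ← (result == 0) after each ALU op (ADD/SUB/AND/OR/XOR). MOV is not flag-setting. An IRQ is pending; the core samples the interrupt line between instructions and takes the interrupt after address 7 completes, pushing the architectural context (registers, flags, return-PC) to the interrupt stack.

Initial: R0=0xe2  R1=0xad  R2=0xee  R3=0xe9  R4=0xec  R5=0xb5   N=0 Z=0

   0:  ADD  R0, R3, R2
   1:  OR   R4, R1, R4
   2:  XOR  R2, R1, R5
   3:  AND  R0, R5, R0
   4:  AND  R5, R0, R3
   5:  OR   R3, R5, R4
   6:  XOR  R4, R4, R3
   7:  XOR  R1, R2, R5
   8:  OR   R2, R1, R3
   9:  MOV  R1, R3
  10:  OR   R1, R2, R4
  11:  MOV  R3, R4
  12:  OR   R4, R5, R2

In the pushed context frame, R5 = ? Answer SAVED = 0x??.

SAVED = 0x81

after  0: R0=0xd7 R1=0xad R2=0xee R3=0xe9 R4=0xec R5=0xb5  N=1 Z=0
after  1: R0=0xd7 R1=0xad R2=0xee R3=0xe9 R4=0xed R5=0xb5  N=1 Z=0
after  2: R0=0xd7 R1=0xad R2=0x18 R3=0xe9 R4=0xed R5=0xb5  N=0 Z=0
after  3: R0=0x95 R1=0xad R2=0x18 R3=0xe9 R4=0xed R5=0xb5  N=1 Z=0
after  4: R0=0x95 R1=0xad R2=0x18 R3=0xe9 R4=0xed R5=0x81  N=1 Z=0
after  5: R0=0x95 R1=0xad R2=0x18 R3=0xed R4=0xed R5=0x81  N=1 Z=0
after  6: R0=0x95 R1=0xad R2=0x18 R3=0xed R4=0x00 R5=0x81  N=0 Z=1
after  7: R0=0x95 R1=0x99 R2=0x18 R3=0xed R4=0x00 R5=0x81  N=1 Z=0
-- IRQ taken; context saved, return-PC = 8 --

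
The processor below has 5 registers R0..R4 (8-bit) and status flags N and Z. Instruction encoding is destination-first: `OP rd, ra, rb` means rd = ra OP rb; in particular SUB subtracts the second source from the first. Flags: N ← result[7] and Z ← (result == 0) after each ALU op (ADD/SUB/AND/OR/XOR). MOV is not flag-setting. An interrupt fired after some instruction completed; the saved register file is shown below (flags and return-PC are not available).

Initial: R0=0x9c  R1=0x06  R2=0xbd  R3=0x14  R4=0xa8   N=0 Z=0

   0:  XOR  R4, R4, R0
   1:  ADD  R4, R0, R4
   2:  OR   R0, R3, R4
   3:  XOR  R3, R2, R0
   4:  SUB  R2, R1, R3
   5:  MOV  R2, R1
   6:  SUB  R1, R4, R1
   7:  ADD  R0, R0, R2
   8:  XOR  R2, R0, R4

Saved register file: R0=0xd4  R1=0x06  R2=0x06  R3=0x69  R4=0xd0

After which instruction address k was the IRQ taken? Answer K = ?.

K = 5

after  0: R0=0x9c R1=0x06 R2=0xbd R3=0x14 R4=0x34  N=0 Z=0
after  1: R0=0x9c R1=0x06 R2=0xbd R3=0x14 R4=0xd0  N=1 Z=0
after  2: R0=0xd4 R1=0x06 R2=0xbd R3=0x14 R4=0xd0  N=1 Z=0
after  3: R0=0xd4 R1=0x06 R2=0xbd R3=0x69 R4=0xd0  N=0 Z=0
after  4: R0=0xd4 R1=0x06 R2=0x9d R3=0x69 R4=0xd0  N=1 Z=0
after  5: R0=0xd4 R1=0x06 R2=0x06 R3=0x69 R4=0xd0  N=1 Z=0
-- IRQ taken; context saved, return-PC = 6 --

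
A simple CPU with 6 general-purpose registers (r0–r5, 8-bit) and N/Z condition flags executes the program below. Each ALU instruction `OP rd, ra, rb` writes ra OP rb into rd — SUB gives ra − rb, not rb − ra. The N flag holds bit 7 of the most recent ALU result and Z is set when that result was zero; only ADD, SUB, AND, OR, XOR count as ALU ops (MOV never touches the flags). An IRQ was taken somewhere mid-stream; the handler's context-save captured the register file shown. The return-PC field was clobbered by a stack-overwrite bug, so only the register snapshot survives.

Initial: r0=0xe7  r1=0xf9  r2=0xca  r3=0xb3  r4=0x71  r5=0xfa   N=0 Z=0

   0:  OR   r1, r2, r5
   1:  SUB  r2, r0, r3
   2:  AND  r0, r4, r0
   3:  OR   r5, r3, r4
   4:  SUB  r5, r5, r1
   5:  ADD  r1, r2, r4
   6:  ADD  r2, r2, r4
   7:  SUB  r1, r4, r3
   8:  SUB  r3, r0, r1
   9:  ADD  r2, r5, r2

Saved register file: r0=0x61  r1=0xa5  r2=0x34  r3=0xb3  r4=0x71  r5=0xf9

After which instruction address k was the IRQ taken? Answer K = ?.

after  0: r0=0xe7 r1=0xfa r2=0xca r3=0xb3 r4=0x71 r5=0xfa  N=1 Z=0
after  1: r0=0xe7 r1=0xfa r2=0x34 r3=0xb3 r4=0x71 r5=0xfa  N=0 Z=0
after  2: r0=0x61 r1=0xfa r2=0x34 r3=0xb3 r4=0x71 r5=0xfa  N=0 Z=0
after  3: r0=0x61 r1=0xfa r2=0x34 r3=0xb3 r4=0x71 r5=0xf3  N=1 Z=0
after  4: r0=0x61 r1=0xfa r2=0x34 r3=0xb3 r4=0x71 r5=0xf9  N=1 Z=0
after  5: r0=0x61 r1=0xa5 r2=0x34 r3=0xb3 r4=0x71 r5=0xf9  N=1 Z=0
-- IRQ taken; context saved, return-PC = 6 --

K = 5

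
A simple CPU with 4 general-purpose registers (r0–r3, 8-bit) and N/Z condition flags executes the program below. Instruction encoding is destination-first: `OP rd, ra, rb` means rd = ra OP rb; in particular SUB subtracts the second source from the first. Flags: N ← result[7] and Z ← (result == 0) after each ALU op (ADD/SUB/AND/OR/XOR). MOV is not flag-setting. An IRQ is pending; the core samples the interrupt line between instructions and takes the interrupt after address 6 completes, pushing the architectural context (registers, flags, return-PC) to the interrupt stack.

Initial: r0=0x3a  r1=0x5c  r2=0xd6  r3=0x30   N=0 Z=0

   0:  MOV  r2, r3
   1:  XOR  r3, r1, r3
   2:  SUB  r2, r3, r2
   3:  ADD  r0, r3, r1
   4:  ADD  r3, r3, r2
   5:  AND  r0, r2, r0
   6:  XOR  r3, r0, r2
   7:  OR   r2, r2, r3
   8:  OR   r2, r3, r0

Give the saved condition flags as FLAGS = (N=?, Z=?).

after  0: r0=0x3a r1=0x5c r2=0x30 r3=0x30  N=0 Z=0
after  1: r0=0x3a r1=0x5c r2=0x30 r3=0x6c  N=0 Z=0
after  2: r0=0x3a r1=0x5c r2=0x3c r3=0x6c  N=0 Z=0
after  3: r0=0xc8 r1=0x5c r2=0x3c r3=0x6c  N=1 Z=0
after  4: r0=0xc8 r1=0x5c r2=0x3c r3=0xa8  N=1 Z=0
after  5: r0=0x08 r1=0x5c r2=0x3c r3=0xa8  N=0 Z=0
after  6: r0=0x08 r1=0x5c r2=0x3c r3=0x34  N=0 Z=0
-- IRQ taken; context saved, return-PC = 7 --

FLAGS = (N=0, Z=0)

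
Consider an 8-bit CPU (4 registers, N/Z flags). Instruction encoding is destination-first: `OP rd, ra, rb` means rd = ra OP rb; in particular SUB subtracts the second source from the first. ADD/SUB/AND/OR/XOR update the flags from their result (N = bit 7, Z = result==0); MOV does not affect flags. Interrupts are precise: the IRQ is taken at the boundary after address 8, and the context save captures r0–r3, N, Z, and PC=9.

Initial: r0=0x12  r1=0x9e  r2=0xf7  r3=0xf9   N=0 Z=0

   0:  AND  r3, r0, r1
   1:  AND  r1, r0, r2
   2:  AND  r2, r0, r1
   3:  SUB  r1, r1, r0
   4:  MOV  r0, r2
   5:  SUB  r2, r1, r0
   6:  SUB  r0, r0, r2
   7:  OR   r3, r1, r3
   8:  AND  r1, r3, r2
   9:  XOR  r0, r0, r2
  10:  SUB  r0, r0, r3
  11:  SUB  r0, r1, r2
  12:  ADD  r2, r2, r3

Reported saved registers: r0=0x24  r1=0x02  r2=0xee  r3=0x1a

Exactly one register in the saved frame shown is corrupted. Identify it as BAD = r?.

BAD = r3

after  0: r0=0x12 r1=0x9e r2=0xf7 r3=0x12  N=0 Z=0
after  1: r0=0x12 r1=0x12 r2=0xf7 r3=0x12  N=0 Z=0
after  2: r0=0x12 r1=0x12 r2=0x12 r3=0x12  N=0 Z=0
after  3: r0=0x12 r1=0x00 r2=0x12 r3=0x12  N=0 Z=1
after  4: r0=0x12 r1=0x00 r2=0x12 r3=0x12  N=0 Z=1
after  5: r0=0x12 r1=0x00 r2=0xee r3=0x12  N=1 Z=0
after  6: r0=0x24 r1=0x00 r2=0xee r3=0x12  N=0 Z=0
after  7: r0=0x24 r1=0x00 r2=0xee r3=0x12  N=0 Z=0
after  8: r0=0x24 r1=0x02 r2=0xee r3=0x12  N=0 Z=0
-- IRQ taken; context saved, return-PC = 9 --
mismatch: r3: reported 0x1a vs actual 0x12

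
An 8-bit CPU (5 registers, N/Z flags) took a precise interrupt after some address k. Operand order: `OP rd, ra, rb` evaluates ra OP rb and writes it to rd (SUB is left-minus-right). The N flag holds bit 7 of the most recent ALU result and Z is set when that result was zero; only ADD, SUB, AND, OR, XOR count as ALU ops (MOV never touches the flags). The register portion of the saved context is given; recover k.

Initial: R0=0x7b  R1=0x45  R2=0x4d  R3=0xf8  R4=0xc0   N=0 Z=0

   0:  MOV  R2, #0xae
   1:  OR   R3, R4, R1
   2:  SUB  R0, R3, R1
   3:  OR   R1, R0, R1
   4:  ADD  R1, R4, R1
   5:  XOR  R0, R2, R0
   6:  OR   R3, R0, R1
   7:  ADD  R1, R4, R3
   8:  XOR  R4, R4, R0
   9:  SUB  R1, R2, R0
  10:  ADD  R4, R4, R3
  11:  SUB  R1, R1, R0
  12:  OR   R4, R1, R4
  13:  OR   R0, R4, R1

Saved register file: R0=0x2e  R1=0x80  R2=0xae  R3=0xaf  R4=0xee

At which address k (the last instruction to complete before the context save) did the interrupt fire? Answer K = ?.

after  0: R0=0x7b R1=0x45 R2=0xae R3=0xf8 R4=0xc0  N=0 Z=0
after  1: R0=0x7b R1=0x45 R2=0xae R3=0xc5 R4=0xc0  N=1 Z=0
after  2: R0=0x80 R1=0x45 R2=0xae R3=0xc5 R4=0xc0  N=1 Z=0
after  3: R0=0x80 R1=0xc5 R2=0xae R3=0xc5 R4=0xc0  N=1 Z=0
after  4: R0=0x80 R1=0x85 R2=0xae R3=0xc5 R4=0xc0  N=1 Z=0
after  5: R0=0x2e R1=0x85 R2=0xae R3=0xc5 R4=0xc0  N=0 Z=0
after  6: R0=0x2e R1=0x85 R2=0xae R3=0xaf R4=0xc0  N=1 Z=0
after  7: R0=0x2e R1=0x6f R2=0xae R3=0xaf R4=0xc0  N=0 Z=0
after  8: R0=0x2e R1=0x6f R2=0xae R3=0xaf R4=0xee  N=1 Z=0
after  9: R0=0x2e R1=0x80 R2=0xae R3=0xaf R4=0xee  N=1 Z=0
-- IRQ taken; context saved, return-PC = 10 --

K = 9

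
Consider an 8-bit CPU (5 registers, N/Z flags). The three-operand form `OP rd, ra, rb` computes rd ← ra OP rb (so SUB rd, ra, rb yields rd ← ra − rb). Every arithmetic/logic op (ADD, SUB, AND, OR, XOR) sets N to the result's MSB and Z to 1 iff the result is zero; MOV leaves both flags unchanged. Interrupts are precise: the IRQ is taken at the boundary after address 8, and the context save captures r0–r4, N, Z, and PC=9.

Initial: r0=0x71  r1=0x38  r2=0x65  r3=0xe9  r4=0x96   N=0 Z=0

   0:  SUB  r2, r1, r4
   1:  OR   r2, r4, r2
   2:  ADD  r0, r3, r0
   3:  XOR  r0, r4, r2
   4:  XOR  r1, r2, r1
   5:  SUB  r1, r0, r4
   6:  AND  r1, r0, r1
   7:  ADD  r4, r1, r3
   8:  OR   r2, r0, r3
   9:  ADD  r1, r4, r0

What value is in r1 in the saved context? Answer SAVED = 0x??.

after  0: r0=0x71 r1=0x38 r2=0xa2 r3=0xe9 r4=0x96  N=1 Z=0
after  1: r0=0x71 r1=0x38 r2=0xb6 r3=0xe9 r4=0x96  N=1 Z=0
after  2: r0=0x5a r1=0x38 r2=0xb6 r3=0xe9 r4=0x96  N=0 Z=0
after  3: r0=0x20 r1=0x38 r2=0xb6 r3=0xe9 r4=0x96  N=0 Z=0
after  4: r0=0x20 r1=0x8e r2=0xb6 r3=0xe9 r4=0x96  N=1 Z=0
after  5: r0=0x20 r1=0x8a r2=0xb6 r3=0xe9 r4=0x96  N=1 Z=0
after  6: r0=0x20 r1=0x00 r2=0xb6 r3=0xe9 r4=0x96  N=0 Z=1
after  7: r0=0x20 r1=0x00 r2=0xb6 r3=0xe9 r4=0xe9  N=1 Z=0
after  8: r0=0x20 r1=0x00 r2=0xe9 r3=0xe9 r4=0xe9  N=1 Z=0
-- IRQ taken; context saved, return-PC = 9 --

SAVED = 0x00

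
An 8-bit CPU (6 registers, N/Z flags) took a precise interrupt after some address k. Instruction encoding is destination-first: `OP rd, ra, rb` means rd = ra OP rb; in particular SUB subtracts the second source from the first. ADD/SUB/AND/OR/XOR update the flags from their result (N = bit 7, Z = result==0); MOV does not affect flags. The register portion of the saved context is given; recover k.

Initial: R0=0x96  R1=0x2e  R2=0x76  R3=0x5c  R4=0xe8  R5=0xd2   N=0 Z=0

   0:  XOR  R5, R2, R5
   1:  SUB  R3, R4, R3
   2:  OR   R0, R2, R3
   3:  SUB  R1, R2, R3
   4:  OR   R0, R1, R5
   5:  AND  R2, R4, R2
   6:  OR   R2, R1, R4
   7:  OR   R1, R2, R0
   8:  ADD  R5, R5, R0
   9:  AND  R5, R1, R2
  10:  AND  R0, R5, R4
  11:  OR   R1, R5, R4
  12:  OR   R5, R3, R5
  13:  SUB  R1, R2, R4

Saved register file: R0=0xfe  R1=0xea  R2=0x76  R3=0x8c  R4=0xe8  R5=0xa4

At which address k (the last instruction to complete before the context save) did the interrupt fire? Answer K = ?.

after  0: R0=0x96 R1=0x2e R2=0x76 R3=0x5c R4=0xe8 R5=0xa4  N=1 Z=0
after  1: R0=0x96 R1=0x2e R2=0x76 R3=0x8c R4=0xe8 R5=0xa4  N=1 Z=0
after  2: R0=0xfe R1=0x2e R2=0x76 R3=0x8c R4=0xe8 R5=0xa4  N=1 Z=0
after  3: R0=0xfe R1=0xea R2=0x76 R3=0x8c R4=0xe8 R5=0xa4  N=1 Z=0
-- IRQ taken; context saved, return-PC = 4 --

K = 3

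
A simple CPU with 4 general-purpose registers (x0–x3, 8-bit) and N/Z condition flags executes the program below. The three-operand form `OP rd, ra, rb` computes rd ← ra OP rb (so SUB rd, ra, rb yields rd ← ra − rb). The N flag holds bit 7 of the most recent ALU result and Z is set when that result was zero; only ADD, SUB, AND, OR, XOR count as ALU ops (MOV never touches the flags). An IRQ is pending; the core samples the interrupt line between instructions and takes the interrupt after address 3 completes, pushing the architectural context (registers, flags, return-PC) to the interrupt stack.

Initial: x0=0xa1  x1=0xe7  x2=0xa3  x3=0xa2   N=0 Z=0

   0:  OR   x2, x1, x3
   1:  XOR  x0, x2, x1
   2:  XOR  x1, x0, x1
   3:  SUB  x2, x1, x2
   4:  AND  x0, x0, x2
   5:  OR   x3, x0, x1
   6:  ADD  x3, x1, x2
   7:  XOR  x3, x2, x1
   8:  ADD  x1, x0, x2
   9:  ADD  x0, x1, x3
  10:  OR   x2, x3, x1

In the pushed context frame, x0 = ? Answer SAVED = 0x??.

SAVED = 0x00

after  0: x0=0xa1 x1=0xe7 x2=0xe7 x3=0xa2  N=1 Z=0
after  1: x0=0x00 x1=0xe7 x2=0xe7 x3=0xa2  N=0 Z=1
after  2: x0=0x00 x1=0xe7 x2=0xe7 x3=0xa2  N=1 Z=0
after  3: x0=0x00 x1=0xe7 x2=0x00 x3=0xa2  N=0 Z=1
-- IRQ taken; context saved, return-PC = 4 --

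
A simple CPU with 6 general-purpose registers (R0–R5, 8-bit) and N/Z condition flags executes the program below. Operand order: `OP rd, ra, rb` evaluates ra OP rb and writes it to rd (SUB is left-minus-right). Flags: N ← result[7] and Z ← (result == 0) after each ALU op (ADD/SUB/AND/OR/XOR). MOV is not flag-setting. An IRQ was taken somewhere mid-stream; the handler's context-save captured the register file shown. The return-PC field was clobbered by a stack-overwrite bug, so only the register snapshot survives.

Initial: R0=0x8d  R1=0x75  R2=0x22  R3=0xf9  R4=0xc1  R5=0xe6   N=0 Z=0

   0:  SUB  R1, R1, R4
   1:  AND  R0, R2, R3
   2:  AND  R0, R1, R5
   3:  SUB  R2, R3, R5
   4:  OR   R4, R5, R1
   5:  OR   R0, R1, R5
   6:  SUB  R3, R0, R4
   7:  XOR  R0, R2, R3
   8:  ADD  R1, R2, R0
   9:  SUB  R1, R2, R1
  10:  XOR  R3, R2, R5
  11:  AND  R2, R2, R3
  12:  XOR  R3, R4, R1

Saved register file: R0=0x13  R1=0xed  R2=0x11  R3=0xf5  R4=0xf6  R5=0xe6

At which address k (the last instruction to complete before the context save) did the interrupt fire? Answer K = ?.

after  0: R0=0x8d R1=0xb4 R2=0x22 R3=0xf9 R4=0xc1 R5=0xe6  N=1 Z=0
after  1: R0=0x20 R1=0xb4 R2=0x22 R3=0xf9 R4=0xc1 R5=0xe6  N=0 Z=0
after  2: R0=0xa4 R1=0xb4 R2=0x22 R3=0xf9 R4=0xc1 R5=0xe6  N=1 Z=0
after  3: R0=0xa4 R1=0xb4 R2=0x13 R3=0xf9 R4=0xc1 R5=0xe6  N=0 Z=0
after  4: R0=0xa4 R1=0xb4 R2=0x13 R3=0xf9 R4=0xf6 R5=0xe6  N=1 Z=0
after  5: R0=0xf6 R1=0xb4 R2=0x13 R3=0xf9 R4=0xf6 R5=0xe6  N=1 Z=0
after  6: R0=0xf6 R1=0xb4 R2=0x13 R3=0x00 R4=0xf6 R5=0xe6  N=0 Z=1
after  7: R0=0x13 R1=0xb4 R2=0x13 R3=0x00 R4=0xf6 R5=0xe6  N=0 Z=0
after  8: R0=0x13 R1=0x26 R2=0x13 R3=0x00 R4=0xf6 R5=0xe6  N=0 Z=0
after  9: R0=0x13 R1=0xed R2=0x13 R3=0x00 R4=0xf6 R5=0xe6  N=1 Z=0
after 10: R0=0x13 R1=0xed R2=0x13 R3=0xf5 R4=0xf6 R5=0xe6  N=1 Z=0
after 11: R0=0x13 R1=0xed R2=0x11 R3=0xf5 R4=0xf6 R5=0xe6  N=0 Z=0
-- IRQ taken; context saved, return-PC = 12 --

K = 11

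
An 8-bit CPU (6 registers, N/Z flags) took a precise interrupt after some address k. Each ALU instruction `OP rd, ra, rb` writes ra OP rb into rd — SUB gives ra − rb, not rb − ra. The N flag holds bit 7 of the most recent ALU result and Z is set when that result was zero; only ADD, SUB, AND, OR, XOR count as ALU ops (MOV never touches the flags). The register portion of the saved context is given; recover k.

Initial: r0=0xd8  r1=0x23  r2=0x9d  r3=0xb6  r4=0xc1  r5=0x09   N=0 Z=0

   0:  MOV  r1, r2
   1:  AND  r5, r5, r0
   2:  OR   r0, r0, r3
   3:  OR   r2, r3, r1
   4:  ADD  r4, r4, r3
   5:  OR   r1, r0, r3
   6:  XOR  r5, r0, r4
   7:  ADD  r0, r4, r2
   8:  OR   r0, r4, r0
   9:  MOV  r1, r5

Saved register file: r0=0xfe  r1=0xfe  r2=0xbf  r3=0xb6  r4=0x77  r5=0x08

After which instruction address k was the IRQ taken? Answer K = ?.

K = 5

after  0: r0=0xd8 r1=0x9d r2=0x9d r3=0xb6 r4=0xc1 r5=0x09  N=0 Z=0
after  1: r0=0xd8 r1=0x9d r2=0x9d r3=0xb6 r4=0xc1 r5=0x08  N=0 Z=0
after  2: r0=0xfe r1=0x9d r2=0x9d r3=0xb6 r4=0xc1 r5=0x08  N=1 Z=0
after  3: r0=0xfe r1=0x9d r2=0xbf r3=0xb6 r4=0xc1 r5=0x08  N=1 Z=0
after  4: r0=0xfe r1=0x9d r2=0xbf r3=0xb6 r4=0x77 r5=0x08  N=0 Z=0
after  5: r0=0xfe r1=0xfe r2=0xbf r3=0xb6 r4=0x77 r5=0x08  N=1 Z=0
-- IRQ taken; context saved, return-PC = 6 --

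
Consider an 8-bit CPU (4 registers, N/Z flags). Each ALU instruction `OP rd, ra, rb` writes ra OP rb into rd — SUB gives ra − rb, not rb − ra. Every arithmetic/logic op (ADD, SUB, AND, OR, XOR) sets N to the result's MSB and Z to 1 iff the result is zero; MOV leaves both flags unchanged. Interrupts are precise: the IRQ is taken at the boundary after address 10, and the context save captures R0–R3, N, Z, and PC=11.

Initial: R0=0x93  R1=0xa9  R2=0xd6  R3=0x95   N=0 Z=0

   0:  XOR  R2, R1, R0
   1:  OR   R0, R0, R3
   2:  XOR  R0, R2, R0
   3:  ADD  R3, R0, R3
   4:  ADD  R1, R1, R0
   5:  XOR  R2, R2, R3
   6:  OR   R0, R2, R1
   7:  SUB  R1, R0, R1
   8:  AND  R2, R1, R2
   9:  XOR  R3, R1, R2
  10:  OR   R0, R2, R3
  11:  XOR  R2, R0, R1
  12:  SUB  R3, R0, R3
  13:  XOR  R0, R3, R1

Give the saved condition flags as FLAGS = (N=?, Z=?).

FLAGS = (N=0, Z=0)

after  0: R0=0x93 R1=0xa9 R2=0x3a R3=0x95  N=0 Z=0
after  1: R0=0x97 R1=0xa9 R2=0x3a R3=0x95  N=1 Z=0
after  2: R0=0xad R1=0xa9 R2=0x3a R3=0x95  N=1 Z=0
after  3: R0=0xad R1=0xa9 R2=0x3a R3=0x42  N=0 Z=0
after  4: R0=0xad R1=0x56 R2=0x3a R3=0x42  N=0 Z=0
after  5: R0=0xad R1=0x56 R2=0x78 R3=0x42  N=0 Z=0
after  6: R0=0x7e R1=0x56 R2=0x78 R3=0x42  N=0 Z=0
after  7: R0=0x7e R1=0x28 R2=0x78 R3=0x42  N=0 Z=0
after  8: R0=0x7e R1=0x28 R2=0x28 R3=0x42  N=0 Z=0
after  9: R0=0x7e R1=0x28 R2=0x28 R3=0x00  N=0 Z=1
after 10: R0=0x28 R1=0x28 R2=0x28 R3=0x00  N=0 Z=0
-- IRQ taken; context saved, return-PC = 11 --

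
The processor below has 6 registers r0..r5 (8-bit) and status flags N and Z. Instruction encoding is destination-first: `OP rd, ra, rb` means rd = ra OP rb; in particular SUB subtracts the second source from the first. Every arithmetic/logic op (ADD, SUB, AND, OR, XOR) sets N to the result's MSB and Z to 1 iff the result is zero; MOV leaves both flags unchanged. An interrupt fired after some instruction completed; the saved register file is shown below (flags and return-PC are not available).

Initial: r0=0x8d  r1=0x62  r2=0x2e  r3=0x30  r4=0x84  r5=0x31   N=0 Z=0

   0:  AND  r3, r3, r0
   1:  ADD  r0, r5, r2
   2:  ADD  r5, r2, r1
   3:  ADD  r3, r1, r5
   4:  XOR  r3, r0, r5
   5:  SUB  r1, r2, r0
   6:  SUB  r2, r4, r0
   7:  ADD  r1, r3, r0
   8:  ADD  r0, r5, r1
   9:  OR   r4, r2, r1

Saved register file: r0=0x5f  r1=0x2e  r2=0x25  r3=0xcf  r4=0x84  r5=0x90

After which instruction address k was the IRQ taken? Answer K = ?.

K = 7

after  0: r0=0x8d r1=0x62 r2=0x2e r3=0x00 r4=0x84 r5=0x31  N=0 Z=1
after  1: r0=0x5f r1=0x62 r2=0x2e r3=0x00 r4=0x84 r5=0x31  N=0 Z=0
after  2: r0=0x5f r1=0x62 r2=0x2e r3=0x00 r4=0x84 r5=0x90  N=1 Z=0
after  3: r0=0x5f r1=0x62 r2=0x2e r3=0xf2 r4=0x84 r5=0x90  N=1 Z=0
after  4: r0=0x5f r1=0x62 r2=0x2e r3=0xcf r4=0x84 r5=0x90  N=1 Z=0
after  5: r0=0x5f r1=0xcf r2=0x2e r3=0xcf r4=0x84 r5=0x90  N=1 Z=0
after  6: r0=0x5f r1=0xcf r2=0x25 r3=0xcf r4=0x84 r5=0x90  N=0 Z=0
after  7: r0=0x5f r1=0x2e r2=0x25 r3=0xcf r4=0x84 r5=0x90  N=0 Z=0
-- IRQ taken; context saved, return-PC = 8 --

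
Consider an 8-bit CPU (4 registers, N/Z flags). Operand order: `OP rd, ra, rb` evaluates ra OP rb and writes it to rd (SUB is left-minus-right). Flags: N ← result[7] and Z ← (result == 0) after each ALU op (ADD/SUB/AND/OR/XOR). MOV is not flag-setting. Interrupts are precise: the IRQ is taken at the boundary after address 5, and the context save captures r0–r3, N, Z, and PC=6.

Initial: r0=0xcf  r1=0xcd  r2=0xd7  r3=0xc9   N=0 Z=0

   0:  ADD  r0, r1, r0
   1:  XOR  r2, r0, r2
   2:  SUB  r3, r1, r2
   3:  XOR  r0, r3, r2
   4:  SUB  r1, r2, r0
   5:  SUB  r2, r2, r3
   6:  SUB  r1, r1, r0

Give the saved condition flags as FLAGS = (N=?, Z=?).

FLAGS = (N=1, Z=0)

after  0: r0=0x9c r1=0xcd r2=0xd7 r3=0xc9  N=1 Z=0
after  1: r0=0x9c r1=0xcd r2=0x4b r3=0xc9  N=0 Z=0
after  2: r0=0x9c r1=0xcd r2=0x4b r3=0x82  N=1 Z=0
after  3: r0=0xc9 r1=0xcd r2=0x4b r3=0x82  N=1 Z=0
after  4: r0=0xc9 r1=0x82 r2=0x4b r3=0x82  N=1 Z=0
after  5: r0=0xc9 r1=0x82 r2=0xc9 r3=0x82  N=1 Z=0
-- IRQ taken; context saved, return-PC = 6 --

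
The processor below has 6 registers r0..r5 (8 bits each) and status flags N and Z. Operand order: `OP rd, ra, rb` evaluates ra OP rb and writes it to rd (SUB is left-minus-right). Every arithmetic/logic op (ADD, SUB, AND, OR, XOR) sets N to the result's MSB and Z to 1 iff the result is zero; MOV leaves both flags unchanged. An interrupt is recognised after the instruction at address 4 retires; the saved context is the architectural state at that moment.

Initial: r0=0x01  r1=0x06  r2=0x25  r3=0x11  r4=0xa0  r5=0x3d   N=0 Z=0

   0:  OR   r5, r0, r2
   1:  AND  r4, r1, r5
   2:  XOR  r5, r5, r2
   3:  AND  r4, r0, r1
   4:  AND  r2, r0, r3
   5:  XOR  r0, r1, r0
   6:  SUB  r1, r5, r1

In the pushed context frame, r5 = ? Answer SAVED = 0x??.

after  0: r0=0x01 r1=0x06 r2=0x25 r3=0x11 r4=0xa0 r5=0x25  N=0 Z=0
after  1: r0=0x01 r1=0x06 r2=0x25 r3=0x11 r4=0x04 r5=0x25  N=0 Z=0
after  2: r0=0x01 r1=0x06 r2=0x25 r3=0x11 r4=0x04 r5=0x00  N=0 Z=1
after  3: r0=0x01 r1=0x06 r2=0x25 r3=0x11 r4=0x00 r5=0x00  N=0 Z=1
after  4: r0=0x01 r1=0x06 r2=0x01 r3=0x11 r4=0x00 r5=0x00  N=0 Z=0
-- IRQ taken; context saved, return-PC = 5 --

SAVED = 0x00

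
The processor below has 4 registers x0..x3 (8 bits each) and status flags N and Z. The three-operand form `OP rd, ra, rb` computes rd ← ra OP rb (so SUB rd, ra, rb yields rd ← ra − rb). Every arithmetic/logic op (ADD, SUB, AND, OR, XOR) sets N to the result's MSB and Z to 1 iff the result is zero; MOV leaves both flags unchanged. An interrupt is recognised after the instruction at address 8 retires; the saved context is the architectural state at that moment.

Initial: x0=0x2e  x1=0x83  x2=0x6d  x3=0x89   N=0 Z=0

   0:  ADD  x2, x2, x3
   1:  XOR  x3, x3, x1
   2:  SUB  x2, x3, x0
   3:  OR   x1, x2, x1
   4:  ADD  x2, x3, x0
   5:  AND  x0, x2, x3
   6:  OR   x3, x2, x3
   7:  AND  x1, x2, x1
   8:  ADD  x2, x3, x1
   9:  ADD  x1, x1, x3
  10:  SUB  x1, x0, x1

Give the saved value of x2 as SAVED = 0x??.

after  0: x0=0x2e x1=0x83 x2=0xf6 x3=0x89  N=1 Z=0
after  1: x0=0x2e x1=0x83 x2=0xf6 x3=0x0a  N=0 Z=0
after  2: x0=0x2e x1=0x83 x2=0xdc x3=0x0a  N=1 Z=0
after  3: x0=0x2e x1=0xdf x2=0xdc x3=0x0a  N=1 Z=0
after  4: x0=0x2e x1=0xdf x2=0x38 x3=0x0a  N=0 Z=0
after  5: x0=0x08 x1=0xdf x2=0x38 x3=0x0a  N=0 Z=0
after  6: x0=0x08 x1=0xdf x2=0x38 x3=0x3a  N=0 Z=0
after  7: x0=0x08 x1=0x18 x2=0x38 x3=0x3a  N=0 Z=0
after  8: x0=0x08 x1=0x18 x2=0x52 x3=0x3a  N=0 Z=0
-- IRQ taken; context saved, return-PC = 9 --

SAVED = 0x52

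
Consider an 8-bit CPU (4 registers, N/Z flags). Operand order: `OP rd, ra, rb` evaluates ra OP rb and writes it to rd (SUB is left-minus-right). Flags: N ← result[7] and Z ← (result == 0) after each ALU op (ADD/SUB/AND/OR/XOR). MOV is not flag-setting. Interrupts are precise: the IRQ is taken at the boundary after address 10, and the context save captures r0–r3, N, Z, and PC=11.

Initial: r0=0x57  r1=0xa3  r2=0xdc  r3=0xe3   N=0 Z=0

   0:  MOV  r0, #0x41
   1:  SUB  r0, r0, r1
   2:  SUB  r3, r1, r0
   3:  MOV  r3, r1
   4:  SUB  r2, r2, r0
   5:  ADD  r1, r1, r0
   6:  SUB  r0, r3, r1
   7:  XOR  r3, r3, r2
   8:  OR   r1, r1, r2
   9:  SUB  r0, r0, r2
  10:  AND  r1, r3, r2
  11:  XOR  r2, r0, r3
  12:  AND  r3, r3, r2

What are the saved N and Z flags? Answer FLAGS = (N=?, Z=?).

after  0: r0=0x41 r1=0xa3 r2=0xdc r3=0xe3  N=0 Z=0
after  1: r0=0x9e r1=0xa3 r2=0xdc r3=0xe3  N=1 Z=0
after  2: r0=0x9e r1=0xa3 r2=0xdc r3=0x05  N=0 Z=0
after  3: r0=0x9e r1=0xa3 r2=0xdc r3=0xa3  N=0 Z=0
after  4: r0=0x9e r1=0xa3 r2=0x3e r3=0xa3  N=0 Z=0
after  5: r0=0x9e r1=0x41 r2=0x3e r3=0xa3  N=0 Z=0
after  6: r0=0x62 r1=0x41 r2=0x3e r3=0xa3  N=0 Z=0
after  7: r0=0x62 r1=0x41 r2=0x3e r3=0x9d  N=1 Z=0
after  8: r0=0x62 r1=0x7f r2=0x3e r3=0x9d  N=0 Z=0
after  9: r0=0x24 r1=0x7f r2=0x3e r3=0x9d  N=0 Z=0
after 10: r0=0x24 r1=0x1c r2=0x3e r3=0x9d  N=0 Z=0
-- IRQ taken; context saved, return-PC = 11 --

FLAGS = (N=0, Z=0)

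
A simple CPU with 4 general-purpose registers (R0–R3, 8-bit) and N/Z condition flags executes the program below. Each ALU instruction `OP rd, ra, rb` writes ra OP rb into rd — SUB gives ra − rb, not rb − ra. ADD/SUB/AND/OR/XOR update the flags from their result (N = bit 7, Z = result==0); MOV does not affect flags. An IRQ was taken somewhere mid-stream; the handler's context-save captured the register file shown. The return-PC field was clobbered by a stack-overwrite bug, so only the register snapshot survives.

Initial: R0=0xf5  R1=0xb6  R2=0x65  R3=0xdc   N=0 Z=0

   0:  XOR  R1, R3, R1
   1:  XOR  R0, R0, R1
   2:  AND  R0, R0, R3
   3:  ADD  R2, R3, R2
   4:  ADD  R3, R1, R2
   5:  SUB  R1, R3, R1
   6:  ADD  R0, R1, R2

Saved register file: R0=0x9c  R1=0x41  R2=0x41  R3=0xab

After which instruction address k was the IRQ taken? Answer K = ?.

after  0: R0=0xf5 R1=0x6a R2=0x65 R3=0xdc  N=0 Z=0
after  1: R0=0x9f R1=0x6a R2=0x65 R3=0xdc  N=1 Z=0
after  2: R0=0x9c R1=0x6a R2=0x65 R3=0xdc  N=1 Z=0
after  3: R0=0x9c R1=0x6a R2=0x41 R3=0xdc  N=0 Z=0
after  4: R0=0x9c R1=0x6a R2=0x41 R3=0xab  N=1 Z=0
after  5: R0=0x9c R1=0x41 R2=0x41 R3=0xab  N=0 Z=0
-- IRQ taken; context saved, return-PC = 6 --

K = 5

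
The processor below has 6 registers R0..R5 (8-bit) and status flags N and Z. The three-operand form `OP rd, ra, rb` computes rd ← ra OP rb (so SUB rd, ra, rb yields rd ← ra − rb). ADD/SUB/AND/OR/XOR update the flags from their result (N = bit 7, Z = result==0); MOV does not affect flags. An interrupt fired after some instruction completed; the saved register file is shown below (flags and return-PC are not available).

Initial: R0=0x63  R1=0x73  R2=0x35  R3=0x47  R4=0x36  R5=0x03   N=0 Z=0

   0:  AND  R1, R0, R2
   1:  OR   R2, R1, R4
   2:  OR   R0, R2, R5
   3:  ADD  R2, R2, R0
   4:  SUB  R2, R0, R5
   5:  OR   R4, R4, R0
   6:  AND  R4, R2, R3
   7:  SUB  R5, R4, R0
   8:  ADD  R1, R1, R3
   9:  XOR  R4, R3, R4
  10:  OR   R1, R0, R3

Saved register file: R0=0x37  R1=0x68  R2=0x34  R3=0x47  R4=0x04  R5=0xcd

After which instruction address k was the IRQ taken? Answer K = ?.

K = 8

after  0: R0=0x63 R1=0x21 R2=0x35 R3=0x47 R4=0x36 R5=0x03  N=0 Z=0
after  1: R0=0x63 R1=0x21 R2=0x37 R3=0x47 R4=0x36 R5=0x03  N=0 Z=0
after  2: R0=0x37 R1=0x21 R2=0x37 R3=0x47 R4=0x36 R5=0x03  N=0 Z=0
after  3: R0=0x37 R1=0x21 R2=0x6e R3=0x47 R4=0x36 R5=0x03  N=0 Z=0
after  4: R0=0x37 R1=0x21 R2=0x34 R3=0x47 R4=0x36 R5=0x03  N=0 Z=0
after  5: R0=0x37 R1=0x21 R2=0x34 R3=0x47 R4=0x37 R5=0x03  N=0 Z=0
after  6: R0=0x37 R1=0x21 R2=0x34 R3=0x47 R4=0x04 R5=0x03  N=0 Z=0
after  7: R0=0x37 R1=0x21 R2=0x34 R3=0x47 R4=0x04 R5=0xcd  N=1 Z=0
after  8: R0=0x37 R1=0x68 R2=0x34 R3=0x47 R4=0x04 R5=0xcd  N=0 Z=0
-- IRQ taken; context saved, return-PC = 9 --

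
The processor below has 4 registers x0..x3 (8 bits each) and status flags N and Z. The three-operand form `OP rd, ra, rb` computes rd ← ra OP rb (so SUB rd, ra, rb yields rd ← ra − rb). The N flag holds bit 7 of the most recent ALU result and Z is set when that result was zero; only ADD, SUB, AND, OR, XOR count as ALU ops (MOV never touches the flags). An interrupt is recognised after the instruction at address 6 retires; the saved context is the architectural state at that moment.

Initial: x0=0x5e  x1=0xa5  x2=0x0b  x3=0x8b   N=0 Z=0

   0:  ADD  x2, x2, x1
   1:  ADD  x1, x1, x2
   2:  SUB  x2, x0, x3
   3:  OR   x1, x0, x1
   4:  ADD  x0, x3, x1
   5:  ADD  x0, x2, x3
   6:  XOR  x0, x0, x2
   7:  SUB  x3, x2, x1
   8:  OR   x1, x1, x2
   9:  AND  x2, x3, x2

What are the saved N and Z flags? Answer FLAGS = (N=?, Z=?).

after  0: x0=0x5e x1=0xa5 x2=0xb0 x3=0x8b  N=1 Z=0
after  1: x0=0x5e x1=0x55 x2=0xb0 x3=0x8b  N=0 Z=0
after  2: x0=0x5e x1=0x55 x2=0xd3 x3=0x8b  N=1 Z=0
after  3: x0=0x5e x1=0x5f x2=0xd3 x3=0x8b  N=0 Z=0
after  4: x0=0xea x1=0x5f x2=0xd3 x3=0x8b  N=1 Z=0
after  5: x0=0x5e x1=0x5f x2=0xd3 x3=0x8b  N=0 Z=0
after  6: x0=0x8d x1=0x5f x2=0xd3 x3=0x8b  N=1 Z=0
-- IRQ taken; context saved, return-PC = 7 --

FLAGS = (N=1, Z=0)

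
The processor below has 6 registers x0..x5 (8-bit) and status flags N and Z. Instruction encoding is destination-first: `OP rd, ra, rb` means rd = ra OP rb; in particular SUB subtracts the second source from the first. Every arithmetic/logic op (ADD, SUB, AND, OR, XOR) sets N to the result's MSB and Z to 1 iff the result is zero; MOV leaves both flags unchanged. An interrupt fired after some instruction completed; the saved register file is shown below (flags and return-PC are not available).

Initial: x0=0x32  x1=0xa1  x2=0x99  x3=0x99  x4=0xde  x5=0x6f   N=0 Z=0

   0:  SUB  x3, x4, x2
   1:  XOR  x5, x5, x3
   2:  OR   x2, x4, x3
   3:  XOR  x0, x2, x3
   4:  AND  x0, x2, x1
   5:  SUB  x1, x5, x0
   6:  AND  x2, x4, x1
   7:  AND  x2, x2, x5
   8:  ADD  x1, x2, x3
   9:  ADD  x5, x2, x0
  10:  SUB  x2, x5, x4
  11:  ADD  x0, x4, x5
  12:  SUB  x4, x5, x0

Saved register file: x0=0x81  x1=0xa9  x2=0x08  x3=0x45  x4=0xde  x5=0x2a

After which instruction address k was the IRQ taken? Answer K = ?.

after  0: x0=0x32 x1=0xa1 x2=0x99 x3=0x45 x4=0xde x5=0x6f  N=0 Z=0
after  1: x0=0x32 x1=0xa1 x2=0x99 x3=0x45 x4=0xde x5=0x2a  N=0 Z=0
after  2: x0=0x32 x1=0xa1 x2=0xdf x3=0x45 x4=0xde x5=0x2a  N=1 Z=0
after  3: x0=0x9a x1=0xa1 x2=0xdf x3=0x45 x4=0xde x5=0x2a  N=1 Z=0
after  4: x0=0x81 x1=0xa1 x2=0xdf x3=0x45 x4=0xde x5=0x2a  N=1 Z=0
after  5: x0=0x81 x1=0xa9 x2=0xdf x3=0x45 x4=0xde x5=0x2a  N=1 Z=0
after  6: x0=0x81 x1=0xa9 x2=0x88 x3=0x45 x4=0xde x5=0x2a  N=1 Z=0
after  7: x0=0x81 x1=0xa9 x2=0x08 x3=0x45 x4=0xde x5=0x2a  N=0 Z=0
-- IRQ taken; context saved, return-PC = 8 --

K = 7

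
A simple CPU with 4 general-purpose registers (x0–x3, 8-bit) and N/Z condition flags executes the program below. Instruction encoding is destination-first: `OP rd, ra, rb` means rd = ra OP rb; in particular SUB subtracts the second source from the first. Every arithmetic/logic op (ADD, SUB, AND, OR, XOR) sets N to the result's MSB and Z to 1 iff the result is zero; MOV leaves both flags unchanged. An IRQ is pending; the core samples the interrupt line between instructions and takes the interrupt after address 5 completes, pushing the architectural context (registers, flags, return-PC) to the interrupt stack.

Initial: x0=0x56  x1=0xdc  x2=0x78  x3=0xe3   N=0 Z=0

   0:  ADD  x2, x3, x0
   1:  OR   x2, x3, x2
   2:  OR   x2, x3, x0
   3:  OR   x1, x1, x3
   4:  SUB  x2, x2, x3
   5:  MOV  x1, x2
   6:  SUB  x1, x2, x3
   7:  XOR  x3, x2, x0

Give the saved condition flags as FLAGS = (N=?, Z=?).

after  0: x0=0x56 x1=0xdc x2=0x39 x3=0xe3  N=0 Z=0
after  1: x0=0x56 x1=0xdc x2=0xfb x3=0xe3  N=1 Z=0
after  2: x0=0x56 x1=0xdc x2=0xf7 x3=0xe3  N=1 Z=0
after  3: x0=0x56 x1=0xff x2=0xf7 x3=0xe3  N=1 Z=0
after  4: x0=0x56 x1=0xff x2=0x14 x3=0xe3  N=0 Z=0
after  5: x0=0x56 x1=0x14 x2=0x14 x3=0xe3  N=0 Z=0
-- IRQ taken; context saved, return-PC = 6 --

FLAGS = (N=0, Z=0)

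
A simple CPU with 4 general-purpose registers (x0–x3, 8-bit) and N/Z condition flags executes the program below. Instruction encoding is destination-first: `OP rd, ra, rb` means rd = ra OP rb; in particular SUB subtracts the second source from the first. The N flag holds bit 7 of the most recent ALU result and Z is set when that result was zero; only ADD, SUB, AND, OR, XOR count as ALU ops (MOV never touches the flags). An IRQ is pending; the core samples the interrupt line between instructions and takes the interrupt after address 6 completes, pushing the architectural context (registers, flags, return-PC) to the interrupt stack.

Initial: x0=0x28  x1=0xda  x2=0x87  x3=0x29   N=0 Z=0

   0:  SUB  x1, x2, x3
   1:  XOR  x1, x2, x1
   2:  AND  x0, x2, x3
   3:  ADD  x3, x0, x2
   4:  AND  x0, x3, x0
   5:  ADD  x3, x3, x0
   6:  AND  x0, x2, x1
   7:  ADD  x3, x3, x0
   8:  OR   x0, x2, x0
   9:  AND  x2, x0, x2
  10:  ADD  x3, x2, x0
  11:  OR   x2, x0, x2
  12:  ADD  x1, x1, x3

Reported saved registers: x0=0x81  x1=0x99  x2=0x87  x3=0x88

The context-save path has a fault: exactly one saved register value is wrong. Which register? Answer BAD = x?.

after  0: x0=0x28 x1=0x5e x2=0x87 x3=0x29  N=0 Z=0
after  1: x0=0x28 x1=0xd9 x2=0x87 x3=0x29  N=1 Z=0
after  2: x0=0x01 x1=0xd9 x2=0x87 x3=0x29  N=0 Z=0
after  3: x0=0x01 x1=0xd9 x2=0x87 x3=0x88  N=1 Z=0
after  4: x0=0x00 x1=0xd9 x2=0x87 x3=0x88  N=0 Z=1
after  5: x0=0x00 x1=0xd9 x2=0x87 x3=0x88  N=1 Z=0
after  6: x0=0x81 x1=0xd9 x2=0x87 x3=0x88  N=1 Z=0
-- IRQ taken; context saved, return-PC = 7 --
mismatch: x1: reported 0x99 vs actual 0xd9

BAD = x1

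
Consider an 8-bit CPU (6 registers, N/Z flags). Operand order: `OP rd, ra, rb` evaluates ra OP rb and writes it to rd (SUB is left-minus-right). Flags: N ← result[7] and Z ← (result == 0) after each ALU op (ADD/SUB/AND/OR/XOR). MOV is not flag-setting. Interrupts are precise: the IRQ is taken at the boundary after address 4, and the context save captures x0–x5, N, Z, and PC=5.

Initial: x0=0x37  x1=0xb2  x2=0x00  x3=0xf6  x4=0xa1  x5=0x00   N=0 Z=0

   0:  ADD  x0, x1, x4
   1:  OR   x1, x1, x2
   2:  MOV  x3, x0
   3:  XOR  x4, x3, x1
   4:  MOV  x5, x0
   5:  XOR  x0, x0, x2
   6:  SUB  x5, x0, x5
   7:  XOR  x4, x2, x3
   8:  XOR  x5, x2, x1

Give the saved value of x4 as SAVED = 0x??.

after  0: x0=0x53 x1=0xb2 x2=0x00 x3=0xf6 x4=0xa1 x5=0x00  N=0 Z=0
after  1: x0=0x53 x1=0xb2 x2=0x00 x3=0xf6 x4=0xa1 x5=0x00  N=1 Z=0
after  2: x0=0x53 x1=0xb2 x2=0x00 x3=0x53 x4=0xa1 x5=0x00  N=1 Z=0
after  3: x0=0x53 x1=0xb2 x2=0x00 x3=0x53 x4=0xe1 x5=0x00  N=1 Z=0
after  4: x0=0x53 x1=0xb2 x2=0x00 x3=0x53 x4=0xe1 x5=0x53  N=1 Z=0
-- IRQ taken; context saved, return-PC = 5 --

SAVED = 0xe1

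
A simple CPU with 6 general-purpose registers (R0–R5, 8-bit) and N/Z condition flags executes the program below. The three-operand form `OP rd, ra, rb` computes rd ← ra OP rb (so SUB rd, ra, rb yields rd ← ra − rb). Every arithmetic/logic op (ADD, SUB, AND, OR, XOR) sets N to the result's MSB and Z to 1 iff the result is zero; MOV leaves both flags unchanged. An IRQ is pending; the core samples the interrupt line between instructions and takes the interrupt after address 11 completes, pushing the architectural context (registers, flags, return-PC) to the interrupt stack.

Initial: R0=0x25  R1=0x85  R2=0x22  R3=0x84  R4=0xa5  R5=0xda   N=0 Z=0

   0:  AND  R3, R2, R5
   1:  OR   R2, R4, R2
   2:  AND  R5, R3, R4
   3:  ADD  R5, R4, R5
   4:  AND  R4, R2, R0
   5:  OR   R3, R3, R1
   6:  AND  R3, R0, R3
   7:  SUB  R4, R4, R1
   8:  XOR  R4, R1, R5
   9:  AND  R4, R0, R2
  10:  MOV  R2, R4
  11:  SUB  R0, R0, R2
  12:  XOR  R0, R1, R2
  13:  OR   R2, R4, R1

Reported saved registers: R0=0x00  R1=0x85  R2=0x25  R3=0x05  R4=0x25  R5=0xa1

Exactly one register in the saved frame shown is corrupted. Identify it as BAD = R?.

BAD = R5

after  0: R0=0x25 R1=0x85 R2=0x22 R3=0x02 R4=0xa5 R5=0xda  N=0 Z=0
after  1: R0=0x25 R1=0x85 R2=0xa7 R3=0x02 R4=0xa5 R5=0xda  N=1 Z=0
after  2: R0=0x25 R1=0x85 R2=0xa7 R3=0x02 R4=0xa5 R5=0x00  N=0 Z=1
after  3: R0=0x25 R1=0x85 R2=0xa7 R3=0x02 R4=0xa5 R5=0xa5  N=1 Z=0
after  4: R0=0x25 R1=0x85 R2=0xa7 R3=0x02 R4=0x25 R5=0xa5  N=0 Z=0
after  5: R0=0x25 R1=0x85 R2=0xa7 R3=0x87 R4=0x25 R5=0xa5  N=1 Z=0
after  6: R0=0x25 R1=0x85 R2=0xa7 R3=0x05 R4=0x25 R5=0xa5  N=0 Z=0
after  7: R0=0x25 R1=0x85 R2=0xa7 R3=0x05 R4=0xa0 R5=0xa5  N=1 Z=0
after  8: R0=0x25 R1=0x85 R2=0xa7 R3=0x05 R4=0x20 R5=0xa5  N=0 Z=0
after  9: R0=0x25 R1=0x85 R2=0xa7 R3=0x05 R4=0x25 R5=0xa5  N=0 Z=0
after 10: R0=0x25 R1=0x85 R2=0x25 R3=0x05 R4=0x25 R5=0xa5  N=0 Z=0
after 11: R0=0x00 R1=0x85 R2=0x25 R3=0x05 R4=0x25 R5=0xa5  N=0 Z=1
-- IRQ taken; context saved, return-PC = 12 --
mismatch: R5: reported 0xa1 vs actual 0xa5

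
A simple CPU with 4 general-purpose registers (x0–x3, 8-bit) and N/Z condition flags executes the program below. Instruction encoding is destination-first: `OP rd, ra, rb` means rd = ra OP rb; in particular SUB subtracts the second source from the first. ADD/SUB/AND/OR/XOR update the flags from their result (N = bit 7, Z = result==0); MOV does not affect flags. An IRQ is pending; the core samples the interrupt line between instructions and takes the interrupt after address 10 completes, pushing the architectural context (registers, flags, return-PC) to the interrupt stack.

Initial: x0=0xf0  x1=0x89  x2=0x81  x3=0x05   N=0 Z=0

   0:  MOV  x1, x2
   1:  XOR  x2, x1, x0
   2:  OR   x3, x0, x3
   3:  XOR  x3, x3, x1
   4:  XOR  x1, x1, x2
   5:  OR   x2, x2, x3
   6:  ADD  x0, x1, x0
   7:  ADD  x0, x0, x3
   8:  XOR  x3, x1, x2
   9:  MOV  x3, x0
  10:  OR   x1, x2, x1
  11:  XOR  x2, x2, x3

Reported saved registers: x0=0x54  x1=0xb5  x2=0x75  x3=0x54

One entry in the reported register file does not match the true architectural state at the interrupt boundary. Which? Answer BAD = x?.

BAD = x1

after  0: x0=0xf0 x1=0x81 x2=0x81 x3=0x05  N=0 Z=0
after  1: x0=0xf0 x1=0x81 x2=0x71 x3=0x05  N=0 Z=0
after  2: x0=0xf0 x1=0x81 x2=0x71 x3=0xf5  N=1 Z=0
after  3: x0=0xf0 x1=0x81 x2=0x71 x3=0x74  N=0 Z=0
after  4: x0=0xf0 x1=0xf0 x2=0x71 x3=0x74  N=1 Z=0
after  5: x0=0xf0 x1=0xf0 x2=0x75 x3=0x74  N=0 Z=0
after  6: x0=0xe0 x1=0xf0 x2=0x75 x3=0x74  N=1 Z=0
after  7: x0=0x54 x1=0xf0 x2=0x75 x3=0x74  N=0 Z=0
after  8: x0=0x54 x1=0xf0 x2=0x75 x3=0x85  N=1 Z=0
after  9: x0=0x54 x1=0xf0 x2=0x75 x3=0x54  N=1 Z=0
after 10: x0=0x54 x1=0xf5 x2=0x75 x3=0x54  N=1 Z=0
-- IRQ taken; context saved, return-PC = 11 --
mismatch: x1: reported 0xb5 vs actual 0xf5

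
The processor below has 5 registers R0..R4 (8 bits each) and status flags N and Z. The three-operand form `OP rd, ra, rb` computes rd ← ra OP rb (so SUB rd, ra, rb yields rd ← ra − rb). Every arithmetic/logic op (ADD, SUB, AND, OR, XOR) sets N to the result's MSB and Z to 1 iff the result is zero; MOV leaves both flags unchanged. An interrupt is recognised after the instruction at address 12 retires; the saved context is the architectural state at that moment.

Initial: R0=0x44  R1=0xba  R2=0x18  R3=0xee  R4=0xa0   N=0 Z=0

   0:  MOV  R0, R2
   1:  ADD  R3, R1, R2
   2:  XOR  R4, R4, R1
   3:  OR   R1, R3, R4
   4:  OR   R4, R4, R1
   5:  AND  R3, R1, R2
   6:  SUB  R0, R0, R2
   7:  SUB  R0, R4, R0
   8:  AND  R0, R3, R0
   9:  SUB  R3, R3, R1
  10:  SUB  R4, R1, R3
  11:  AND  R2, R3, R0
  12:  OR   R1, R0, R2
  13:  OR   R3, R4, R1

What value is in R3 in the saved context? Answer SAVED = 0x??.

after  0: R0=0x18 R1=0xba R2=0x18 R3=0xee R4=0xa0  N=0 Z=0
after  1: R0=0x18 R1=0xba R2=0x18 R3=0xd2 R4=0xa0  N=1 Z=0
after  2: R0=0x18 R1=0xba R2=0x18 R3=0xd2 R4=0x1a  N=0 Z=0
after  3: R0=0x18 R1=0xda R2=0x18 R3=0xd2 R4=0x1a  N=1 Z=0
after  4: R0=0x18 R1=0xda R2=0x18 R3=0xd2 R4=0xda  N=1 Z=0
after  5: R0=0x18 R1=0xda R2=0x18 R3=0x18 R4=0xda  N=0 Z=0
after  6: R0=0x00 R1=0xda R2=0x18 R3=0x18 R4=0xda  N=0 Z=1
after  7: R0=0xda R1=0xda R2=0x18 R3=0x18 R4=0xda  N=1 Z=0
after  8: R0=0x18 R1=0xda R2=0x18 R3=0x18 R4=0xda  N=0 Z=0
after  9: R0=0x18 R1=0xda R2=0x18 R3=0x3e R4=0xda  N=0 Z=0
after 10: R0=0x18 R1=0xda R2=0x18 R3=0x3e R4=0x9c  N=1 Z=0
after 11: R0=0x18 R1=0xda R2=0x18 R3=0x3e R4=0x9c  N=0 Z=0
after 12: R0=0x18 R1=0x18 R2=0x18 R3=0x3e R4=0x9c  N=0 Z=0
-- IRQ taken; context saved, return-PC = 13 --

SAVED = 0x3e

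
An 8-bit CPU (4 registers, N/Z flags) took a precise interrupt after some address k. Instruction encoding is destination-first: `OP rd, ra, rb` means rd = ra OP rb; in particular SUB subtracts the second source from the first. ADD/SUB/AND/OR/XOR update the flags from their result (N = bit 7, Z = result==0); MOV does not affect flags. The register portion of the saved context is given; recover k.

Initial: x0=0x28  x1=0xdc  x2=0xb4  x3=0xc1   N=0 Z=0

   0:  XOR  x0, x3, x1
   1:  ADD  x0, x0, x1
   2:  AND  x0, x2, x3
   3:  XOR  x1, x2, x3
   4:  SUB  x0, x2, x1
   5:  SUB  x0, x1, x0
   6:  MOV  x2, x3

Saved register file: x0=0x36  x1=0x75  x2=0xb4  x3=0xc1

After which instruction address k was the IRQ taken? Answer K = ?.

after  0: x0=0x1d x1=0xdc x2=0xb4 x3=0xc1  N=0 Z=0
after  1: x0=0xf9 x1=0xdc x2=0xb4 x3=0xc1  N=1 Z=0
after  2: x0=0x80 x1=0xdc x2=0xb4 x3=0xc1  N=1 Z=0
after  3: x0=0x80 x1=0x75 x2=0xb4 x3=0xc1  N=0 Z=0
after  4: x0=0x3f x1=0x75 x2=0xb4 x3=0xc1  N=0 Z=0
after  5: x0=0x36 x1=0x75 x2=0xb4 x3=0xc1  N=0 Z=0
-- IRQ taken; context saved, return-PC = 6 --

K = 5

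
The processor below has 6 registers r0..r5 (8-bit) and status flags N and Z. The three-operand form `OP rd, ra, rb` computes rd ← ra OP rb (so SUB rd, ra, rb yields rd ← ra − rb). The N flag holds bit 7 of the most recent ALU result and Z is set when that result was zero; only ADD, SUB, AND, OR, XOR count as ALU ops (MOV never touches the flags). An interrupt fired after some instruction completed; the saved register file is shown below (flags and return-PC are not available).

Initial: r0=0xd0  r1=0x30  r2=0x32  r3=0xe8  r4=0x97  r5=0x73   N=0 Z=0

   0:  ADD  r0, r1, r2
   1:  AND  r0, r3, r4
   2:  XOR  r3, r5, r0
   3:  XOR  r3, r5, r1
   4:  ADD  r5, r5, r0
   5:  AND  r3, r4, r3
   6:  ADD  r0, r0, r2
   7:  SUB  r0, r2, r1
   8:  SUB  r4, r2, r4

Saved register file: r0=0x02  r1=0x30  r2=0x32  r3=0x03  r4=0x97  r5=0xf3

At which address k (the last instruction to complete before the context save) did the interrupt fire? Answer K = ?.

after  0: r0=0x62 r1=0x30 r2=0x32 r3=0xe8 r4=0x97 r5=0x73  N=0 Z=0
after  1: r0=0x80 r1=0x30 r2=0x32 r3=0xe8 r4=0x97 r5=0x73  N=1 Z=0
after  2: r0=0x80 r1=0x30 r2=0x32 r3=0xf3 r4=0x97 r5=0x73  N=1 Z=0
after  3: r0=0x80 r1=0x30 r2=0x32 r3=0x43 r4=0x97 r5=0x73  N=0 Z=0
after  4: r0=0x80 r1=0x30 r2=0x32 r3=0x43 r4=0x97 r5=0xf3  N=1 Z=0
after  5: r0=0x80 r1=0x30 r2=0x32 r3=0x03 r4=0x97 r5=0xf3  N=0 Z=0
after  6: r0=0xb2 r1=0x30 r2=0x32 r3=0x03 r4=0x97 r5=0xf3  N=1 Z=0
after  7: r0=0x02 r1=0x30 r2=0x32 r3=0x03 r4=0x97 r5=0xf3  N=0 Z=0
-- IRQ taken; context saved, return-PC = 8 --

K = 7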